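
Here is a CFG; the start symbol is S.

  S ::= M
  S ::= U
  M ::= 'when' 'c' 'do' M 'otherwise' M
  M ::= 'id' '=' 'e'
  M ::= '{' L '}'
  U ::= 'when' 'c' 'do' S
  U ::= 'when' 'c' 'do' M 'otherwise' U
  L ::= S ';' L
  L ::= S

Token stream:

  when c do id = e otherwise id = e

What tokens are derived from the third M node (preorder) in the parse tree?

[S [M when c do [M id = e] otherwise [M id = e]]]

id = e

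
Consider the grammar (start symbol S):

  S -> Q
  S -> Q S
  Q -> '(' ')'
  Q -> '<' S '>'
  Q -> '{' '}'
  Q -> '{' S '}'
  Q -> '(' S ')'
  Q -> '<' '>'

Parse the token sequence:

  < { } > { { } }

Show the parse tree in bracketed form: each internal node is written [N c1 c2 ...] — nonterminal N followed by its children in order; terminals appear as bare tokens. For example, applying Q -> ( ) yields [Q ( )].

[S [Q < [S [Q { }]] >] [S [Q { [S [Q { }]] }]]]

S
Q S
< S > S
< Q > S
< { } > S
< { } > Q
< { } > { S }
< { } > { Q }
< { } > { { } }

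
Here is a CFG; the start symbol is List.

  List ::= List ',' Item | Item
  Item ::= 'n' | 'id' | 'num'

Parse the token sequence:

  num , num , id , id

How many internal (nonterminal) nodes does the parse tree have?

[List [List [List [List [Item num]] , [Item num]] , [Item id]] , [Item id]]

8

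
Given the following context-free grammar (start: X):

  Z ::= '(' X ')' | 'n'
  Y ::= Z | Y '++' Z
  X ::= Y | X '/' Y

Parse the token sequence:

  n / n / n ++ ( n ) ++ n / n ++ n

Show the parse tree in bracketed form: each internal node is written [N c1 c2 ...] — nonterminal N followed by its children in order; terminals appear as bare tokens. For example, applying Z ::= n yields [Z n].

[X [X [X [X [Y [Z n]]] / [Y [Z n]]] / [Y [Y [Y [Z n]] ++ [Z ( [X [Y [Z n]]] )]] ++ [Z n]]] / [Y [Y [Z n]] ++ [Z n]]]

X
X / Y
X / Y / Y
X / Y / Y / Y
Y / Y / Y / Y
Z / Y / Y / Y
n / Y / Y / Y
n / Z / Y / Y
n / n / Y / Y
n / n / Y ++ Z / Y
n / n / Y ++ Z ++ Z / Y
n / n / Z ++ Z ++ Z / Y
n / n / n ++ Z ++ Z / Y
n / n / n ++ ( X ) ++ Z / Y
n / n / n ++ ( Y ) ++ Z / Y
n / n / n ++ ( Z ) ++ Z / Y
n / n / n ++ ( n ) ++ Z / Y
n / n / n ++ ( n ) ++ n / Y
n / n / n ++ ( n ) ++ n / Y ++ Z
n / n / n ++ ( n ) ++ n / Z ++ Z
n / n / n ++ ( n ) ++ n / n ++ Z
n / n / n ++ ( n ) ++ n / n ++ n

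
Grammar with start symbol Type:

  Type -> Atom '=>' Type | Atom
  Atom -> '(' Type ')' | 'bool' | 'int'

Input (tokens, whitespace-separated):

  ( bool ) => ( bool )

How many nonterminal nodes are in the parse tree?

8

[Type [Atom ( [Type [Atom bool]] )] => [Type [Atom ( [Type [Atom bool]] )]]]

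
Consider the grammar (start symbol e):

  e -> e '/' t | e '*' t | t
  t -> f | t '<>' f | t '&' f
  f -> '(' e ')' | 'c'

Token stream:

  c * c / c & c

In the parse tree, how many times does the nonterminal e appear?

[e [e [e [t [f c]]] * [t [f c]]] / [t [t [f c]] & [f c]]]

3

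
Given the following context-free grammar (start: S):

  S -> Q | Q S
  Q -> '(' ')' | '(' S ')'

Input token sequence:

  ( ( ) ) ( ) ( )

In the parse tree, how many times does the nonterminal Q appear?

4

[S [Q ( [S [Q ( )]] )] [S [Q ( )] [S [Q ( )]]]]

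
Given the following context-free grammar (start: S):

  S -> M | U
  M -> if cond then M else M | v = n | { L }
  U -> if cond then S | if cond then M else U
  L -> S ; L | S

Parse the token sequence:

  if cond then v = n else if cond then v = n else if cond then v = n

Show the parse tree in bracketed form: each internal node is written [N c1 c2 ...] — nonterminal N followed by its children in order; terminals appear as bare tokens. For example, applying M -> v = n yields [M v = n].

S
U
if cond then M else U
if cond then v = n else U
if cond then v = n else if cond then M else U
if cond then v = n else if cond then v = n else U
if cond then v = n else if cond then v = n else if cond then S
if cond then v = n else if cond then v = n else if cond then M
if cond then v = n else if cond then v = n else if cond then v = n

[S [U if cond then [M v = n] else [U if cond then [M v = n] else [U if cond then [S [M v = n]]]]]]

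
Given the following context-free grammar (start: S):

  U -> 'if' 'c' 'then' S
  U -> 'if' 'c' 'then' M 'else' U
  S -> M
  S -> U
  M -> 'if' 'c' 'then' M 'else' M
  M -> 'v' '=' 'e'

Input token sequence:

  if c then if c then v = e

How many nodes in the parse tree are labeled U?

2

[S [U if c then [S [U if c then [S [M v = e]]]]]]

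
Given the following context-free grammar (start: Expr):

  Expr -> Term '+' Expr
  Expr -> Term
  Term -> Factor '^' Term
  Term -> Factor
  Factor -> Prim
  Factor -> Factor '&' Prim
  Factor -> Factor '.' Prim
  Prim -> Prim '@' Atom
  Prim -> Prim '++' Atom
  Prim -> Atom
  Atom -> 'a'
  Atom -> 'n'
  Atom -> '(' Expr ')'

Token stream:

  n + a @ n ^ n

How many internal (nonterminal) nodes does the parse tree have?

16

[Expr [Term [Factor [Prim [Atom n]]]] + [Expr [Term [Factor [Prim [Prim [Atom a]] @ [Atom n]]] ^ [Term [Factor [Prim [Atom n]]]]]]]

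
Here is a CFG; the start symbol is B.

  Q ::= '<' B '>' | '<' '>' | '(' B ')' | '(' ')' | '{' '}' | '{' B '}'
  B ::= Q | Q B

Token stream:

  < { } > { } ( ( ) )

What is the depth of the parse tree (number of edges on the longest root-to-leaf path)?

6

[B [Q < [B [Q { }]] >] [B [Q { }] [B [Q ( [B [Q ( )]] )]]]]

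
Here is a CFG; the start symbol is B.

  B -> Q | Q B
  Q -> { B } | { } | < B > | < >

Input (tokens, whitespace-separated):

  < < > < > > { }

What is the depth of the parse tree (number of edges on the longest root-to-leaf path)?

5

[B [Q < [B [Q < >] [B [Q < >]]] >] [B [Q { }]]]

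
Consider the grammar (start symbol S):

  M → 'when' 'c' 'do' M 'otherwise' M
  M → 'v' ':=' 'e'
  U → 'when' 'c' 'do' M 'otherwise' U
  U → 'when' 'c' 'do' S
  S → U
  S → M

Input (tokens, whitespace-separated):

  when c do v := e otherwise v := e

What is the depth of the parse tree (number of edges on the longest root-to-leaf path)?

[S [M when c do [M v := e] otherwise [M v := e]]]

3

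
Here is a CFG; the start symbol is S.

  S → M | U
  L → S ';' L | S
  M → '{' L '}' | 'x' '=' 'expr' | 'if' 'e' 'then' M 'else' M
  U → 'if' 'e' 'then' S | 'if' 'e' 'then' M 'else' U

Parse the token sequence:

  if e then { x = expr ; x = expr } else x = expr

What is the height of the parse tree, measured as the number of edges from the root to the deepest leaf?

[S [M if e then [M { [L [S [M x = expr]] ; [L [S [M x = expr]]]] }] else [M x = expr]]]

7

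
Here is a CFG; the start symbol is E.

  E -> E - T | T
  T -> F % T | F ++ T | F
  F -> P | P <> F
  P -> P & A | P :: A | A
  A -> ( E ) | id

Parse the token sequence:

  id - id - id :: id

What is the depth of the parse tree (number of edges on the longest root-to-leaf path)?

[E [E [E [T [F [P [A id]]]]] - [T [F [P [A id]]]]] - [T [F [P [P [A id]] :: [A id]]]]]

7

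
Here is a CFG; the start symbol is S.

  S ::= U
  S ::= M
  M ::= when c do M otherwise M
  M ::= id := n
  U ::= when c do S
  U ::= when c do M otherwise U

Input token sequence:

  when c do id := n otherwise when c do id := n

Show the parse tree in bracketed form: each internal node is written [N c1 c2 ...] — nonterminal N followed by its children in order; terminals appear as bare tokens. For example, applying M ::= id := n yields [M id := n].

[S [U when c do [M id := n] otherwise [U when c do [S [M id := n]]]]]

S
U
when c do M otherwise U
when c do id := n otherwise U
when c do id := n otherwise when c do S
when c do id := n otherwise when c do M
when c do id := n otherwise when c do id := n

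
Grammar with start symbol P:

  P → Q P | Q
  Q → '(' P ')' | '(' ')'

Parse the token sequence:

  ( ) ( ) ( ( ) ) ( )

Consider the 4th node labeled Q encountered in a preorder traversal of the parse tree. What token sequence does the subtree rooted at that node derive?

[P [Q ( )] [P [Q ( )] [P [Q ( [P [Q ( )]] )] [P [Q ( )]]]]]

( )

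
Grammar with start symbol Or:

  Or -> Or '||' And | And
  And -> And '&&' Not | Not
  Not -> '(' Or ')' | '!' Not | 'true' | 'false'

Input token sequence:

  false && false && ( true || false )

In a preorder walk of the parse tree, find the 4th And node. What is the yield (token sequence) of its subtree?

true

[Or [And [And [And [Not false]] && [Not false]] && [Not ( [Or [Or [And [Not true]]] || [And [Not false]]] )]]]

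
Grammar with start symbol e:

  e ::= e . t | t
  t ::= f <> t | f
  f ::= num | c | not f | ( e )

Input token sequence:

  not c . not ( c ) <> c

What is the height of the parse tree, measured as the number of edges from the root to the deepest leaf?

[e [e [t [f not [f c]]]] . [t [f not [f ( [e [t [f c]]] )]] <> [t [f c]]]]

7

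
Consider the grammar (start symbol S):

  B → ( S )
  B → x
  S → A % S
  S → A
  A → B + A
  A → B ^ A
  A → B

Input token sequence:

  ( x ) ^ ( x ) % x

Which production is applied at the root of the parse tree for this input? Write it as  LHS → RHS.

S → A % S

[S [A [B ( [S [A [B x]]] )] ^ [A [B ( [S [A [B x]]] )]]] % [S [A [B x]]]]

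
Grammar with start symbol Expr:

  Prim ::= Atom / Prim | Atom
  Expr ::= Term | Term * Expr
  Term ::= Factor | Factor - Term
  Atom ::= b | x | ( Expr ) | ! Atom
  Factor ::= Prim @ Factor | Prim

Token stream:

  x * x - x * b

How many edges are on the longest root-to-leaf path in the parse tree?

[Expr [Term [Factor [Prim [Atom x]]]] * [Expr [Term [Factor [Prim [Atom x]]] - [Term [Factor [Prim [Atom x]]]]] * [Expr [Term [Factor [Prim [Atom b]]]]]]]

7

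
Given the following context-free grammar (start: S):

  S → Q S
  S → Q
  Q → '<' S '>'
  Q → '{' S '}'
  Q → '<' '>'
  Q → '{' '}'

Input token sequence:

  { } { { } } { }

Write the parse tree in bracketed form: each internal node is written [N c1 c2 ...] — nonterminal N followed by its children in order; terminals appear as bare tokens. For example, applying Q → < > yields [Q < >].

S
Q S
{ } S
{ } Q S
{ } { S } S
{ } { Q } S
{ } { { } } S
{ } { { } } Q
{ } { { } } { }

[S [Q { }] [S [Q { [S [Q { }]] }] [S [Q { }]]]]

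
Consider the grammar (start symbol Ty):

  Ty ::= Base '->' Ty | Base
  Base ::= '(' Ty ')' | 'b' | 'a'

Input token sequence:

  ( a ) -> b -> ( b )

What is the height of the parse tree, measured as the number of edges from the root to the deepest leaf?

[Ty [Base ( [Ty [Base a]] )] -> [Ty [Base b] -> [Ty [Base ( [Ty [Base b]] )]]]]

6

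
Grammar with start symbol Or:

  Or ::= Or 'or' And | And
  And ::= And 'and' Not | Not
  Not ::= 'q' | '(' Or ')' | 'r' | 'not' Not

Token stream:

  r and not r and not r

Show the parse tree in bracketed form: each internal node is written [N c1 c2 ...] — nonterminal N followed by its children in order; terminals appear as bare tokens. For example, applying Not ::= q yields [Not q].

Or
And
And and Not
And and Not and Not
Not and Not and Not
r and Not and Not
r and not Not and Not
r and not r and Not
r and not r and not Not
r and not r and not r

[Or [And [And [And [Not r]] and [Not not [Not r]]] and [Not not [Not r]]]]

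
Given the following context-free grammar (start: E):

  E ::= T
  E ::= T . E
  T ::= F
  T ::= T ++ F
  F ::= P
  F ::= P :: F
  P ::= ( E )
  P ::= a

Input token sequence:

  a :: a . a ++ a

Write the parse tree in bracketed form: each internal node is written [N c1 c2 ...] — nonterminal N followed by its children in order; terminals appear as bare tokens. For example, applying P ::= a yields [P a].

[E [T [F [P a] :: [F [P a]]]] . [E [T [T [F [P a]]] ++ [F [P a]]]]]

E
T . E
F . E
P :: F . E
a :: F . E
a :: P . E
a :: a . E
a :: a . T
a :: a . T ++ F
a :: a . F ++ F
a :: a . P ++ F
a :: a . a ++ F
a :: a . a ++ P
a :: a . a ++ a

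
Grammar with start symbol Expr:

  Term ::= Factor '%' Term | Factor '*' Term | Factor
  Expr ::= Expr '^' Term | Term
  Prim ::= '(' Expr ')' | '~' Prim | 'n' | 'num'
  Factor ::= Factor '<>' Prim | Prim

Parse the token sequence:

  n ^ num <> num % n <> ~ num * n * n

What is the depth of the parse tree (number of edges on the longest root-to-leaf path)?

7

[Expr [Expr [Term [Factor [Prim n]]]] ^ [Term [Factor [Factor [Prim num]] <> [Prim num]] % [Term [Factor [Factor [Prim n]] <> [Prim ~ [Prim num]]] * [Term [Factor [Prim n]] * [Term [Factor [Prim n]]]]]]]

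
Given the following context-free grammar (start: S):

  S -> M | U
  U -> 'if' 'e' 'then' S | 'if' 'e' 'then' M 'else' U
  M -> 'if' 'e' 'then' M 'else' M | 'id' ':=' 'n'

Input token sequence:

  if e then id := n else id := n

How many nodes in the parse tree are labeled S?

1

[S [M if e then [M id := n] else [M id := n]]]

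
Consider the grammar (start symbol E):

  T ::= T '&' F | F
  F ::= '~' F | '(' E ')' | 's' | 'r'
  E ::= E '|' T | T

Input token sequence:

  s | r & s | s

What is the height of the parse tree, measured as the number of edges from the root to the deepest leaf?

[E [E [E [T [F s]]] | [T [T [F r]] & [F s]]] | [T [F s]]]

5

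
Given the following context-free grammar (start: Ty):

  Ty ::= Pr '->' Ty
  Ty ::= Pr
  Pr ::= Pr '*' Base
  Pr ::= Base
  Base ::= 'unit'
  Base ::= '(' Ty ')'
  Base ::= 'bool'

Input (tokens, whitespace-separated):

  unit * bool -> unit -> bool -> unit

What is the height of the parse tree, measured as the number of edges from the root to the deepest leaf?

[Ty [Pr [Pr [Base unit]] * [Base bool]] -> [Ty [Pr [Base unit]] -> [Ty [Pr [Base bool]] -> [Ty [Pr [Base unit]]]]]]

6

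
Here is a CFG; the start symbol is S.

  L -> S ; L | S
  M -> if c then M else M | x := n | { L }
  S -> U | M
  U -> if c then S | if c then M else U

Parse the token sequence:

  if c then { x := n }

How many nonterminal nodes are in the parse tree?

7

[S [U if c then [S [M { [L [S [M x := n]]] }]]]]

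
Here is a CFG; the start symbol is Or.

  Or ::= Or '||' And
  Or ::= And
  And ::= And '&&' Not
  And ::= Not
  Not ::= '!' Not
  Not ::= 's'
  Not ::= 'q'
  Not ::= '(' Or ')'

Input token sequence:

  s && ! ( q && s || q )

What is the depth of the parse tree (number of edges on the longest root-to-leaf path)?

[Or [And [And [Not s]] && [Not ! [Not ( [Or [Or [And [And [Not q]] && [Not s]]] || [And [Not q]]] )]]]]

9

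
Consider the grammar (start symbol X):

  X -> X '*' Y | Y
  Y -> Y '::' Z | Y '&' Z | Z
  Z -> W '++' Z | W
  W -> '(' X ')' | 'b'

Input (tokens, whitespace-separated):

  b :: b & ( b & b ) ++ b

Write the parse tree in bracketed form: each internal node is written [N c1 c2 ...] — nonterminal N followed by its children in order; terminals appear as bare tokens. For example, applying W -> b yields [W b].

X
Y
Y & Z
Y :: Z & Z
Z :: Z & Z
W :: Z & Z
b :: Z & Z
b :: W & Z
b :: b & Z
b :: b & W ++ Z
b :: b & ( X ) ++ Z
b :: b & ( Y ) ++ Z
b :: b & ( Y & Z ) ++ Z
b :: b & ( Z & Z ) ++ Z
b :: b & ( W & Z ) ++ Z
b :: b & ( b & Z ) ++ Z
b :: b & ( b & W ) ++ Z
b :: b & ( b & b ) ++ Z
b :: b & ( b & b ) ++ W
b :: b & ( b & b ) ++ b

[X [Y [Y [Y [Z [W b]]] :: [Z [W b]]] & [Z [W ( [X [Y [Y [Z [W b]]] & [Z [W b]]]] )] ++ [Z [W b]]]]]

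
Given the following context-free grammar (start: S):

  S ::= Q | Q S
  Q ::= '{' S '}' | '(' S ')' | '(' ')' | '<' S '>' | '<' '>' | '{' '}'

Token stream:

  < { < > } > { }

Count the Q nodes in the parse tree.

4

[S [Q < [S [Q { [S [Q < >]] }]] >] [S [Q { }]]]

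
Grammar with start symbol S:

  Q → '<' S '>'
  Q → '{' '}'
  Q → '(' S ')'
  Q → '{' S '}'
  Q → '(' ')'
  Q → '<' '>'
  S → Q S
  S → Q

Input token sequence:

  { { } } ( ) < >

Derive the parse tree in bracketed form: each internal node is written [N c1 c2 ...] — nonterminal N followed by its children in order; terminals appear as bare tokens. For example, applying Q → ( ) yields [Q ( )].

S
Q S
{ S } S
{ Q } S
{ { } } S
{ { } } Q S
{ { } } ( ) S
{ { } } ( ) Q
{ { } } ( ) < >

[S [Q { [S [Q { }]] }] [S [Q ( )] [S [Q < >]]]]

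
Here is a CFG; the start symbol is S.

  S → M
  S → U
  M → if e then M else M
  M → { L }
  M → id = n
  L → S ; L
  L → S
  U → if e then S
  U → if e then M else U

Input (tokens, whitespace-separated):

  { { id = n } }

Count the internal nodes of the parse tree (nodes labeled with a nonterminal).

[S [M { [L [S [M { [L [S [M id = n]]] }]]] }]]

8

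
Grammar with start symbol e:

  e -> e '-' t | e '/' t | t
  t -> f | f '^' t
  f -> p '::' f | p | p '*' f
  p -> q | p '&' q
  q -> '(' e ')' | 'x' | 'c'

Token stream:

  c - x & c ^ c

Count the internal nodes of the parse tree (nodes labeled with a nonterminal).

[e [e [t [f [p [q c]]]]] - [t [f [p [p [q x]] & [q c]]] ^ [t [f [p [q c]]]]]]

16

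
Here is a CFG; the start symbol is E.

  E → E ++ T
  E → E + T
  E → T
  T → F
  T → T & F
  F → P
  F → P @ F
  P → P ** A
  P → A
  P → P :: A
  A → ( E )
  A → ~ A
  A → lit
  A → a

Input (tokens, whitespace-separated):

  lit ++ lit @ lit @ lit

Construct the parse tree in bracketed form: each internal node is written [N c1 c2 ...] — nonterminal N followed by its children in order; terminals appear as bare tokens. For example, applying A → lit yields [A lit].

E
E ++ T
T ++ T
F ++ T
P ++ T
A ++ T
lit ++ T
lit ++ F
lit ++ P @ F
lit ++ A @ F
lit ++ lit @ F
lit ++ lit @ P @ F
lit ++ lit @ A @ F
lit ++ lit @ lit @ F
lit ++ lit @ lit @ P
lit ++ lit @ lit @ A
lit ++ lit @ lit @ lit

[E [E [T [F [P [A lit]]]]] ++ [T [F [P [A lit]] @ [F [P [A lit]] @ [F [P [A lit]]]]]]]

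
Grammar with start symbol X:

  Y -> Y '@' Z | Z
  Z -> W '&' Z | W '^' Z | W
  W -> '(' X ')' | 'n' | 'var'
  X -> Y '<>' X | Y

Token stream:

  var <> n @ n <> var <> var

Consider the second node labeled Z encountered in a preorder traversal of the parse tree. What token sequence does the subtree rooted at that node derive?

[X [Y [Z [W var]]] <> [X [Y [Y [Z [W n]]] @ [Z [W n]]] <> [X [Y [Z [W var]]] <> [X [Y [Z [W var]]]]]]]

n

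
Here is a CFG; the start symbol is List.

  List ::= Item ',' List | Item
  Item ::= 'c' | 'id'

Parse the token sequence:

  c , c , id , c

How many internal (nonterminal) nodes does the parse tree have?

[List [Item c] , [List [Item c] , [List [Item id] , [List [Item c]]]]]

8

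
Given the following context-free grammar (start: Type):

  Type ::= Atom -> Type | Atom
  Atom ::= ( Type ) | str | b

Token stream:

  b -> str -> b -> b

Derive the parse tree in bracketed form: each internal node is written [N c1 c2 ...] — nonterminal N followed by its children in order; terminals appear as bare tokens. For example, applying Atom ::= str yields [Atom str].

[Type [Atom b] -> [Type [Atom str] -> [Type [Atom b] -> [Type [Atom b]]]]]

Type
Atom -> Type
b -> Type
b -> Atom -> Type
b -> str -> Type
b -> str -> Atom -> Type
b -> str -> b -> Type
b -> str -> b -> Atom
b -> str -> b -> b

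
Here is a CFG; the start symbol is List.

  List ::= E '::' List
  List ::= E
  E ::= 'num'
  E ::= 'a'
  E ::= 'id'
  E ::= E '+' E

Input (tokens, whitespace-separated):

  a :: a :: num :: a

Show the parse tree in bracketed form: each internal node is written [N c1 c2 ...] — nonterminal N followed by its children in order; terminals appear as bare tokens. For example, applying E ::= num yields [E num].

[List [E a] :: [List [E a] :: [List [E num] :: [List [E a]]]]]

List
E :: List
a :: List
a :: E :: List
a :: a :: List
a :: a :: E :: List
a :: a :: num :: List
a :: a :: num :: E
a :: a :: num :: a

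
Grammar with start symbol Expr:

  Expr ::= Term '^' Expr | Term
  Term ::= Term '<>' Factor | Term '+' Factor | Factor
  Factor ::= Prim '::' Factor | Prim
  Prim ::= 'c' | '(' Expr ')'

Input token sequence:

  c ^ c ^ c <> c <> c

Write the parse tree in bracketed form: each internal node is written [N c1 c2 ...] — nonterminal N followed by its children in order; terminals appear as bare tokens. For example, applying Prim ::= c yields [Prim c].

Expr
Term ^ Expr
Factor ^ Expr
Prim ^ Expr
c ^ Expr
c ^ Term ^ Expr
c ^ Factor ^ Expr
c ^ Prim ^ Expr
c ^ c ^ Expr
c ^ c ^ Term
c ^ c ^ Term <> Factor
c ^ c ^ Term <> Factor <> Factor
c ^ c ^ Factor <> Factor <> Factor
c ^ c ^ Prim <> Factor <> Factor
c ^ c ^ c <> Factor <> Factor
c ^ c ^ c <> Prim <> Factor
c ^ c ^ c <> c <> Factor
c ^ c ^ c <> c <> Prim
c ^ c ^ c <> c <> c

[Expr [Term [Factor [Prim c]]] ^ [Expr [Term [Factor [Prim c]]] ^ [Expr [Term [Term [Term [Factor [Prim c]]] <> [Factor [Prim c]]] <> [Factor [Prim c]]]]]]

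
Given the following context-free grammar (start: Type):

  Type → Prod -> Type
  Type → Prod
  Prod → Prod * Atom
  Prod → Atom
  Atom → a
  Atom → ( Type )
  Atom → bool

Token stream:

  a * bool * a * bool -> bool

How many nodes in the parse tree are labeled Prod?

[Type [Prod [Prod [Prod [Prod [Atom a]] * [Atom bool]] * [Atom a]] * [Atom bool]] -> [Type [Prod [Atom bool]]]]

5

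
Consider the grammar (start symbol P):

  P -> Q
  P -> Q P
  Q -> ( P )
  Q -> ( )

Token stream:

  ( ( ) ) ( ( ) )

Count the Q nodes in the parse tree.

4

[P [Q ( [P [Q ( )]] )] [P [Q ( [P [Q ( )]] )]]]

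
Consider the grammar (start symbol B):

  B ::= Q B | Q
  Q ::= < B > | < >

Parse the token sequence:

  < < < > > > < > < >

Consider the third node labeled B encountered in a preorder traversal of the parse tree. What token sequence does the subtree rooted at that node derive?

< >

[B [Q < [B [Q < [B [Q < >]] >]] >] [B [Q < >] [B [Q < >]]]]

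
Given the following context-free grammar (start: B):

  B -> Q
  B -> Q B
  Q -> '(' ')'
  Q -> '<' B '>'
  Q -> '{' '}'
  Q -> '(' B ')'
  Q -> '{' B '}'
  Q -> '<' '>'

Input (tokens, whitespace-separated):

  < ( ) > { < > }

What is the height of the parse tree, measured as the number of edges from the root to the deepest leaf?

5

[B [Q < [B [Q ( )]] >] [B [Q { [B [Q < >]] }]]]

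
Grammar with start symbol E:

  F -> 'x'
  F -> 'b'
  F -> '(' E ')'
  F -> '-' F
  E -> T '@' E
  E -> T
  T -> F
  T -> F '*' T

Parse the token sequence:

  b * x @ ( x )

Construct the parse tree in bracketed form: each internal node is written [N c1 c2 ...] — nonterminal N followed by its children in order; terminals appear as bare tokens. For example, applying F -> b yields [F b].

[E [T [F b] * [T [F x]]] @ [E [T [F ( [E [T [F x]]] )]]]]

E
T @ E
F * T @ E
b * T @ E
b * F @ E
b * x @ E
b * x @ T
b * x @ F
b * x @ ( E )
b * x @ ( T )
b * x @ ( F )
b * x @ ( x )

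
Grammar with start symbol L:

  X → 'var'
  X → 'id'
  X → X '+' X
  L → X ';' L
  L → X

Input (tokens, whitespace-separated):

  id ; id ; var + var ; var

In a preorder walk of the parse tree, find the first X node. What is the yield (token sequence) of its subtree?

[L [X id] ; [L [X id] ; [L [X [X var] + [X var]] ; [L [X var]]]]]

id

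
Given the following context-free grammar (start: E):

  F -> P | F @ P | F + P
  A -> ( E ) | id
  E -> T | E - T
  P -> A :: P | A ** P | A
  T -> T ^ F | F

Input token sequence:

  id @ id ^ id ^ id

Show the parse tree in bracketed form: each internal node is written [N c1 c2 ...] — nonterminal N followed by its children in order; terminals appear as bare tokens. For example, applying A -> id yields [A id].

[E [T [T [T [F [F [P [A id]]] @ [P [A id]]]] ^ [F [P [A id]]]] ^ [F [P [A id]]]]]

E
T
T ^ F
T ^ F ^ F
F ^ F ^ F
F @ P ^ F ^ F
P @ P ^ F ^ F
A @ P ^ F ^ F
id @ P ^ F ^ F
id @ A ^ F ^ F
id @ id ^ F ^ F
id @ id ^ P ^ F
id @ id ^ A ^ F
id @ id ^ id ^ F
id @ id ^ id ^ P
id @ id ^ id ^ A
id @ id ^ id ^ id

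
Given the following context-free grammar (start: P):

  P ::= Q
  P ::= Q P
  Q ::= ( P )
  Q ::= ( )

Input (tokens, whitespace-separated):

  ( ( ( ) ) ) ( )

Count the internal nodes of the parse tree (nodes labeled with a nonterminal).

[P [Q ( [P [Q ( [P [Q ( )]] )]] )] [P [Q ( )]]]

8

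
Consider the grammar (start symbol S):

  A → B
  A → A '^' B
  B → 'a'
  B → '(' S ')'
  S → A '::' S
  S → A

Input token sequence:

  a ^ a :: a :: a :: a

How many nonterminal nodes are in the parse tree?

14

[S [A [A [B a]] ^ [B a]] :: [S [A [B a]] :: [S [A [B a]] :: [S [A [B a]]]]]]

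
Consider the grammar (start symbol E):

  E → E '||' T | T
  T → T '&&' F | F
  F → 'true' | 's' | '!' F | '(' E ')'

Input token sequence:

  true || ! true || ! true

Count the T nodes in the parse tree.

3

[E [E [E [T [F true]]] || [T [F ! [F true]]]] || [T [F ! [F true]]]]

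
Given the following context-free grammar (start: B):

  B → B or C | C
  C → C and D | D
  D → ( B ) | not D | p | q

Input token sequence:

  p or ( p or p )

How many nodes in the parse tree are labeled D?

[B [B [C [D p]]] or [C [D ( [B [B [C [D p]]] or [C [D p]]] )]]]

4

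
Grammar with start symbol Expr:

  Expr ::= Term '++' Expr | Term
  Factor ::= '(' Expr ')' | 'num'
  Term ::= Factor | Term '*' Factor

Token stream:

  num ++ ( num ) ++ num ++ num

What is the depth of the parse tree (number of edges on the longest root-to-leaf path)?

[Expr [Term [Factor num]] ++ [Expr [Term [Factor ( [Expr [Term [Factor num]]] )]] ++ [Expr [Term [Factor num]] ++ [Expr [Term [Factor num]]]]]]

7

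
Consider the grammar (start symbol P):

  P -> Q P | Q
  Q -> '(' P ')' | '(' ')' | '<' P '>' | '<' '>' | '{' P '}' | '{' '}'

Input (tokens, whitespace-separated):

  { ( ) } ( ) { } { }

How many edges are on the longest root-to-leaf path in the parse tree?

5

[P [Q { [P [Q ( )]] }] [P [Q ( )] [P [Q { }] [P [Q { }]]]]]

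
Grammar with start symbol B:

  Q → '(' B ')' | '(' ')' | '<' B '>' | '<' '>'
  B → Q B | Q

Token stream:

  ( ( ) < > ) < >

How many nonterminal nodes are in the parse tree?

8

[B [Q ( [B [Q ( )] [B [Q < >]]] )] [B [Q < >]]]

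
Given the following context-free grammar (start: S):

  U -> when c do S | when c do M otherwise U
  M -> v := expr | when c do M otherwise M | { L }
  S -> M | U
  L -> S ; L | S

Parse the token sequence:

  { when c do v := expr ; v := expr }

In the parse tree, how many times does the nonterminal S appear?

[S [M { [L [S [U when c do [S [M v := expr]]]] ; [L [S [M v := expr]]]] }]]

4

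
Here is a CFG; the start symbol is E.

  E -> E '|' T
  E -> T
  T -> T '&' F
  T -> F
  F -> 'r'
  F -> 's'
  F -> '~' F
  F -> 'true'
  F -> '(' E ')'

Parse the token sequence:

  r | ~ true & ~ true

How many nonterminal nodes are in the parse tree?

10

[E [E [T [F r]]] | [T [T [F ~ [F true]]] & [F ~ [F true]]]]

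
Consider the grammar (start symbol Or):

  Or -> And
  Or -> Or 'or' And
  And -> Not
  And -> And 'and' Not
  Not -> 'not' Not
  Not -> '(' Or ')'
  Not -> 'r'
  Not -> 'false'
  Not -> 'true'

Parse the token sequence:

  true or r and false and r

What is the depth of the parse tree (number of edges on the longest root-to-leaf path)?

[Or [Or [And [Not true]]] or [And [And [And [Not r]] and [Not false]] and [Not r]]]

5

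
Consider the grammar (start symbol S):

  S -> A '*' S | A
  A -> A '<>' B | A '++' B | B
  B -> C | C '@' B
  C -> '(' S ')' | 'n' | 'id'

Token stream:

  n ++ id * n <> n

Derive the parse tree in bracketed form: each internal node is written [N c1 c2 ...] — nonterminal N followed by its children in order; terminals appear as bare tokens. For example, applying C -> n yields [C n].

[S [A [A [B [C n]]] ++ [B [C id]]] * [S [A [A [B [C n]]] <> [B [C n]]]]]

S
A * S
A ++ B * S
B ++ B * S
C ++ B * S
n ++ B * S
n ++ C * S
n ++ id * S
n ++ id * A
n ++ id * A <> B
n ++ id * B <> B
n ++ id * C <> B
n ++ id * n <> B
n ++ id * n <> C
n ++ id * n <> n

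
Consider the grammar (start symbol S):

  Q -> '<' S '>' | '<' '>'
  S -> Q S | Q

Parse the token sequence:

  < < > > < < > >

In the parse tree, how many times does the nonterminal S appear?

[S [Q < [S [Q < >]] >] [S [Q < [S [Q < >]] >]]]

4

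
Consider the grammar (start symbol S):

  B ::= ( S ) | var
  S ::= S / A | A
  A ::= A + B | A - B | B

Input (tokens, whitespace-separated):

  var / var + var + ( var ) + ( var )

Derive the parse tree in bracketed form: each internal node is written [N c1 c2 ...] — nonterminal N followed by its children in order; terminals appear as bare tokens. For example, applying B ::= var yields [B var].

S
S / A
A / A
B / A
var / A
var / A + B
var / A + B + B
var / A + B + B + B
var / B + B + B + B
var / var + B + B + B
var / var + var + B + B
var / var + var + ( S ) + B
var / var + var + ( A ) + B
var / var + var + ( B ) + B
var / var + var + ( var ) + B
var / var + var + ( var ) + ( S )
var / var + var + ( var ) + ( A )
var / var + var + ( var ) + ( B )
var / var + var + ( var ) + ( var )

[S [S [A [B var]]] / [A [A [A [A [B var]] + [B var]] + [B ( [S [A [B var]]] )]] + [B ( [S [A [B var]]] )]]]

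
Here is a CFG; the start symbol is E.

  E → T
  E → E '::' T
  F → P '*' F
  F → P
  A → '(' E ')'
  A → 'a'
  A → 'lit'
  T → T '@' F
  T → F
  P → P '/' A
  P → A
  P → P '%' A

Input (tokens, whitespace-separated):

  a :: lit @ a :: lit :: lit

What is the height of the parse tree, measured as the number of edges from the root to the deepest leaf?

[E [E [E [E [T [F [P [A a]]]]] :: [T [T [F [P [A lit]]]] @ [F [P [A a]]]]] :: [T [F [P [A lit]]]]] :: [T [F [P [A lit]]]]]

8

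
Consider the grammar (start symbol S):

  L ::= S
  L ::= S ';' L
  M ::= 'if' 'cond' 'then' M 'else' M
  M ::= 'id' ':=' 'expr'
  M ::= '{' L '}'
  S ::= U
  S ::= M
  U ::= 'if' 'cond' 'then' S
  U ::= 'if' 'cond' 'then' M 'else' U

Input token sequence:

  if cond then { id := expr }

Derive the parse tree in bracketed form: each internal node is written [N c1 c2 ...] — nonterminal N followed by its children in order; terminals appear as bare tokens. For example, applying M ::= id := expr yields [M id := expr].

[S [U if cond then [S [M { [L [S [M id := expr]]] }]]]]

S
U
if cond then S
if cond then M
if cond then { L }
if cond then { S }
if cond then { M }
if cond then { id := expr }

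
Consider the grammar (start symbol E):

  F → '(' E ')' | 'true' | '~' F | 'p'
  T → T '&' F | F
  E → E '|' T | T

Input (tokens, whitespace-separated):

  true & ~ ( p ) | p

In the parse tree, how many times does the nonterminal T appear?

4

[E [E [T [T [F true]] & [F ~ [F ( [E [T [F p]]] )]]]] | [T [F p]]]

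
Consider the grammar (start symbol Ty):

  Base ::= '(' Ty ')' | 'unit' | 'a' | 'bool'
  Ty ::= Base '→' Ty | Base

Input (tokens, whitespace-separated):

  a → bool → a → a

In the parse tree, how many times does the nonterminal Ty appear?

4

[Ty [Base a] → [Ty [Base bool] → [Ty [Base a] → [Ty [Base a]]]]]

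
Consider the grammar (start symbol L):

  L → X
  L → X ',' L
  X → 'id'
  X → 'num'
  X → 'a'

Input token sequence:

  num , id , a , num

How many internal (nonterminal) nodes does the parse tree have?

8

[L [X num] , [L [X id] , [L [X a] , [L [X num]]]]]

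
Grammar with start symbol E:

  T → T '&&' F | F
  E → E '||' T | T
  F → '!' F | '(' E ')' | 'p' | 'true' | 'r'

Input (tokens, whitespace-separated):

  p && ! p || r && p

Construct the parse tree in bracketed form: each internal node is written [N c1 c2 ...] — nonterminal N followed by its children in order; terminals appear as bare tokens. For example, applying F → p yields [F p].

[E [E [T [T [F p]] && [F ! [F p]]]] || [T [T [F r]] && [F p]]]

E
E || T
T || T
T && F || T
F && F || T
p && F || T
p && ! F || T
p && ! p || T
p && ! p || T && F
p && ! p || F && F
p && ! p || r && F
p && ! p || r && p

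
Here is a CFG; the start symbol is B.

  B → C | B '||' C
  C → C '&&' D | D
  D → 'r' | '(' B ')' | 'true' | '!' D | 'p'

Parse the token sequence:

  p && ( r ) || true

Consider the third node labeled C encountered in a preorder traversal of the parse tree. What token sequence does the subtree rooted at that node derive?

[B [B [C [C [D p]] && [D ( [B [C [D r]]] )]]] || [C [D true]]]

r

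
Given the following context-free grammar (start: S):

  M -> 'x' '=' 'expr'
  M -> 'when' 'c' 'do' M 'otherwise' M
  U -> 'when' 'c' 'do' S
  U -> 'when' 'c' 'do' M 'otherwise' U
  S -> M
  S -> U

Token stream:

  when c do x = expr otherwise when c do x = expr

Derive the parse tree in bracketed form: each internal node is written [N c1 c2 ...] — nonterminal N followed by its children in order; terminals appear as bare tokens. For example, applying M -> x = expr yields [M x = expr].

[S [U when c do [M x = expr] otherwise [U when c do [S [M x = expr]]]]]

S
U
when c do M otherwise U
when c do x = expr otherwise U
when c do x = expr otherwise when c do S
when c do x = expr otherwise when c do M
when c do x = expr otherwise when c do x = expr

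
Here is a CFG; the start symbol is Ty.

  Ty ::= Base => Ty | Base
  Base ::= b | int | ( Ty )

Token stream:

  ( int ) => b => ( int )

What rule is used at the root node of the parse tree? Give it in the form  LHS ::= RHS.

[Ty [Base ( [Ty [Base int]] )] => [Ty [Base b] => [Ty [Base ( [Ty [Base int]] )]]]]

Ty ::= Base => Ty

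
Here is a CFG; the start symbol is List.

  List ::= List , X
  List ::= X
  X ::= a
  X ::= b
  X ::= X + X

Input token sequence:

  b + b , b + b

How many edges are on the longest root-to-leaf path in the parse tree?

4

[List [List [X [X b] + [X b]]] , [X [X b] + [X b]]]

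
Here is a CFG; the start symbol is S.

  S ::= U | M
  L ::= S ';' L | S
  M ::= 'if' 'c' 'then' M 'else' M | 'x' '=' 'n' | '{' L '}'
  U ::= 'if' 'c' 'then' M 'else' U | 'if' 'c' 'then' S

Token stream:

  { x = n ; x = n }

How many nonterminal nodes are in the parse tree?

[S [M { [L [S [M x = n]] ; [L [S [M x = n]]]] }]]

8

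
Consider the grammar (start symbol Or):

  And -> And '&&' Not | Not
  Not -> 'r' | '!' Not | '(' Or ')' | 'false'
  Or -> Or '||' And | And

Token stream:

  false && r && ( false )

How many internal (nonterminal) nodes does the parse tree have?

10

[Or [And [And [And [Not false]] && [Not r]] && [Not ( [Or [And [Not false]]] )]]]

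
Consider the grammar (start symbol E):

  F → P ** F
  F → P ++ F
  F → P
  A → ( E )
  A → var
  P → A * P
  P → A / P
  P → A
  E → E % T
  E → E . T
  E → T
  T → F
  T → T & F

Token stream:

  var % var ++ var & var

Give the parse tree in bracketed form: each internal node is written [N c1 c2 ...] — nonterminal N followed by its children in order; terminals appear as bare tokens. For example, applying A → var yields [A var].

[E [E [T [F [P [A var]]]]] % [T [T [F [P [A var]] ++ [F [P [A var]]]]] & [F [P [A var]]]]]

E
E % T
T % T
F % T
P % T
A % T
var % T
var % T & F
var % F & F
var % P ++ F & F
var % A ++ F & F
var % var ++ F & F
var % var ++ P & F
var % var ++ A & F
var % var ++ var & F
var % var ++ var & P
var % var ++ var & A
var % var ++ var & var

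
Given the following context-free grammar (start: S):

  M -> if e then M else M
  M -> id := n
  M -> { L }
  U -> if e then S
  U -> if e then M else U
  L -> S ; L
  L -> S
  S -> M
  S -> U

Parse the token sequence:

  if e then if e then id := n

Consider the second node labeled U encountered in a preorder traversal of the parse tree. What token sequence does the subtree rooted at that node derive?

if e then id := n

[S [U if e then [S [U if e then [S [M id := n]]]]]]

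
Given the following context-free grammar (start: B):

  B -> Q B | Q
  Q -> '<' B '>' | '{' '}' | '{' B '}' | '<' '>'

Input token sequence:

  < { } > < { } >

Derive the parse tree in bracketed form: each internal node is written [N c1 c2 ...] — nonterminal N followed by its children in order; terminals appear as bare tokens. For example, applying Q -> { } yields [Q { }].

B
Q B
< B > B
< Q > B
< { } > B
< { } > Q
< { } > < B >
< { } > < Q >
< { } > < { } >

[B [Q < [B [Q { }]] >] [B [Q < [B [Q { }]] >]]]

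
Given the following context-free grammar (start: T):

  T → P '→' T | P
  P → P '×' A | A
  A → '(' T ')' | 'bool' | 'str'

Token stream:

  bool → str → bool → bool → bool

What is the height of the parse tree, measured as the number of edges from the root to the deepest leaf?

7

[T [P [A bool]] → [T [P [A str]] → [T [P [A bool]] → [T [P [A bool]] → [T [P [A bool]]]]]]]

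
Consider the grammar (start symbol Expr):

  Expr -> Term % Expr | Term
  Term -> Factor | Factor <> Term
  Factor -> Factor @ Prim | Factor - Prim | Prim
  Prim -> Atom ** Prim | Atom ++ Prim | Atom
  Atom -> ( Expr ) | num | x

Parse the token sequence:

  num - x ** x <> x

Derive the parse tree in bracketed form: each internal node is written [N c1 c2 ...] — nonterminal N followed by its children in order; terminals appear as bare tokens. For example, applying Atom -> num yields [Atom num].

[Expr [Term [Factor [Factor [Prim [Atom num]]] - [Prim [Atom x] ** [Prim [Atom x]]]] <> [Term [Factor [Prim [Atom x]]]]]]

Expr
Term
Factor <> Term
Factor - Prim <> Term
Prim - Prim <> Term
Atom - Prim <> Term
num - Prim <> Term
num - Atom ** Prim <> Term
num - x ** Prim <> Term
num - x ** Atom <> Term
num - x ** x <> Term
num - x ** x <> Factor
num - x ** x <> Prim
num - x ** x <> Atom
num - x ** x <> x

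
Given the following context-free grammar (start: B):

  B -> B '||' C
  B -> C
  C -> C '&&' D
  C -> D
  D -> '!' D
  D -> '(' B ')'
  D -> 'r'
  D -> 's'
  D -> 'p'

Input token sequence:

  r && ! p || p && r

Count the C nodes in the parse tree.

4

[B [B [C [C [D r]] && [D ! [D p]]]] || [C [C [D p]] && [D r]]]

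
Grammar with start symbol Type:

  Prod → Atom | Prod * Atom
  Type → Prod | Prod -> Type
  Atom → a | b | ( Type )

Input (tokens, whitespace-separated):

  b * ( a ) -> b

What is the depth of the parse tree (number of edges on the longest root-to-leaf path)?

[Type [Prod [Prod [Atom b]] * [Atom ( [Type [Prod [Atom a]]] )]] -> [Type [Prod [Atom b]]]]

6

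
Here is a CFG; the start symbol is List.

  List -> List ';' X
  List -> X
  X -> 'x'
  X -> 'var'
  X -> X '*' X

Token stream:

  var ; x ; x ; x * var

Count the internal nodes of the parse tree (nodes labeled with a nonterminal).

[List [List [List [List [X var]] ; [X x]] ; [X x]] ; [X [X x] * [X var]]]

10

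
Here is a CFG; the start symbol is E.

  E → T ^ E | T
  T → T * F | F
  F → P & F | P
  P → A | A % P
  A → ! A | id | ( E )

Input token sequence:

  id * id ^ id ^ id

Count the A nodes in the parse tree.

4

[E [T [T [F [P [A id]]]] * [F [P [A id]]]] ^ [E [T [F [P [A id]]]] ^ [E [T [F [P [A id]]]]]]]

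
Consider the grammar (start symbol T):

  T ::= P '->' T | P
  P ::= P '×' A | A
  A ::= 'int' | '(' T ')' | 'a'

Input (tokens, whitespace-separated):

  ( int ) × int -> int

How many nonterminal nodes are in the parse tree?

[T [P [P [A ( [T [P [A int]]] )]] × [A int]] -> [T [P [A int]]]]

11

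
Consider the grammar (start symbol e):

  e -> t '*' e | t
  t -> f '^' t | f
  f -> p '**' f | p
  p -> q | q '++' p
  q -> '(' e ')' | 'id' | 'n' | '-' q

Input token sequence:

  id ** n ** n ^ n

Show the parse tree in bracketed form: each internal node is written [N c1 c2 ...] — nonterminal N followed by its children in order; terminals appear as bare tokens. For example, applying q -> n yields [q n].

e
t
f ^ t
p ** f ^ t
q ** f ^ t
id ** f ^ t
id ** p ** f ^ t
id ** q ** f ^ t
id ** n ** f ^ t
id ** n ** p ^ t
id ** n ** q ^ t
id ** n ** n ^ t
id ** n ** n ^ f
id ** n ** n ^ p
id ** n ** n ^ q
id ** n ** n ^ n

[e [t [f [p [q id]] ** [f [p [q n]] ** [f [p [q n]]]]] ^ [t [f [p [q n]]]]]]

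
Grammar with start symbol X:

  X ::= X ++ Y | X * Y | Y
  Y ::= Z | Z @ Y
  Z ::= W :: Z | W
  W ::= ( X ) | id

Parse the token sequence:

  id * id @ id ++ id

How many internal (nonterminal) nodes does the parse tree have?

15

[X [X [X [Y [Z [W id]]]] * [Y [Z [W id]] @ [Y [Z [W id]]]]] ++ [Y [Z [W id]]]]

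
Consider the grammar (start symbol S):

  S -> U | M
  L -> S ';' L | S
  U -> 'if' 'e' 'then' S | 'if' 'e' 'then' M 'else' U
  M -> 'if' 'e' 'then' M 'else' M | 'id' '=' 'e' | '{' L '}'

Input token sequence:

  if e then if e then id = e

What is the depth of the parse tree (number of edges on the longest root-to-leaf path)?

6

[S [U if e then [S [U if e then [S [M id = e]]]]]]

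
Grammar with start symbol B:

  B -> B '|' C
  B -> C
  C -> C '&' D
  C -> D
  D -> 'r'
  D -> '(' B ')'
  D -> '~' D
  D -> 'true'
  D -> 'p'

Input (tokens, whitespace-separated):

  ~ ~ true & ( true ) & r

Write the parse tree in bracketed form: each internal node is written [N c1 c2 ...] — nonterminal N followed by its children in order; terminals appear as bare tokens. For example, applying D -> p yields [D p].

B
C
C & D
C & D & D
D & D & D
~ D & D & D
~ ~ D & D & D
~ ~ true & D & D
~ ~ true & ( B ) & D
~ ~ true & ( C ) & D
~ ~ true & ( D ) & D
~ ~ true & ( true ) & D
~ ~ true & ( true ) & r

[B [C [C [C [D ~ [D ~ [D true]]]] & [D ( [B [C [D true]]] )]] & [D r]]]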